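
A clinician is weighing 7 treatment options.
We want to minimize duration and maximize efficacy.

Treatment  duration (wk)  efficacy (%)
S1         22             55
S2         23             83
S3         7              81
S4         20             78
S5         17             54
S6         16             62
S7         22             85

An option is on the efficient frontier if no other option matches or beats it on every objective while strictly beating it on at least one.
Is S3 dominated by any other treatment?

S1: worse on duration (22 vs 7).
S2: worse on duration (23 vs 7).
S4: worse on duration (20 vs 7).
S5: worse on duration (17 vs 7).
S6: worse on duration (16 vs 7).
S7: worse on duration (22 vs 7).
No option is at least as good as S3 on every objective and strictly better on one.

No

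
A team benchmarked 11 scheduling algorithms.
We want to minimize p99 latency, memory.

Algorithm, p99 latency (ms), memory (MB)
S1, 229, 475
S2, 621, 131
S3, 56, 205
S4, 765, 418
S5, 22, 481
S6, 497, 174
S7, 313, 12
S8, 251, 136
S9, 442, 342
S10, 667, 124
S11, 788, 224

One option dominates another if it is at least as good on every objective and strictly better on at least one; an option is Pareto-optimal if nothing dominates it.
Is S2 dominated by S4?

S4 vs S2: S4 is worse on p99 latency (765 vs 621), so it does not dominate S2.

No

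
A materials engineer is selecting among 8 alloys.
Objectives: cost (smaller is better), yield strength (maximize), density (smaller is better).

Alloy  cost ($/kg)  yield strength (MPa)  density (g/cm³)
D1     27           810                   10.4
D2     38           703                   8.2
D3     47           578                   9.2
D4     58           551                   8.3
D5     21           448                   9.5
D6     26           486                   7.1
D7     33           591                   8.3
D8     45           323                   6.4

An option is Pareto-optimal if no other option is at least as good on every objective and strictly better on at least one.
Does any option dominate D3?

Yes

D2 vs D3: cost 38≤47, yield strength 703≥578, density 8.2≤9.2 — D2 is at least as good on every objective and strictly better on at least one, so D2 dominates D3.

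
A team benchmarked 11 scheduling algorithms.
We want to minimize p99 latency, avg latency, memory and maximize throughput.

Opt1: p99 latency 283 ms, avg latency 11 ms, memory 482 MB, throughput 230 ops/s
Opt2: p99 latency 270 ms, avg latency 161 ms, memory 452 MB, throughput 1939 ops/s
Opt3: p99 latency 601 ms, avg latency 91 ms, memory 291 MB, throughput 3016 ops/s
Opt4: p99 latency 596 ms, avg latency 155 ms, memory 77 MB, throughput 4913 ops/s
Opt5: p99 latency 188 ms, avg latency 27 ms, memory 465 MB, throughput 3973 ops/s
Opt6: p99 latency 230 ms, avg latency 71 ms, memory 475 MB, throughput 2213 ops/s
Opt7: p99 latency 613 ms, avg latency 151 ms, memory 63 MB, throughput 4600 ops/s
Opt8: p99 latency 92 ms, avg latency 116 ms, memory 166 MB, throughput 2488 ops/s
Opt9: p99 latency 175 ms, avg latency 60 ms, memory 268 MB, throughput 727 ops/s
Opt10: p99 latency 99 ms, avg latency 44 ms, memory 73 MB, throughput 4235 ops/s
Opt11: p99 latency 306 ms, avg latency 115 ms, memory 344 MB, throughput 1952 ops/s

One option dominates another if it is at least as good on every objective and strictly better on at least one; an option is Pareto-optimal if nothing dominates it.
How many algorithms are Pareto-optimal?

6

Opt1: not dominated (best avg latency).
Opt2: dominated by Opt8 (p99 latency 92≤270, avg latency 116≤161, memory 166≤452, throughput 2488≥1939).
Opt3: dominated by Opt10 (p99 latency 99≤601, avg latency 44≤91, memory 73≤291, throughput 4235≥3016).
Opt4: not dominated (best throughput).
Opt5: not dominated.
Opt6: dominated by Opt5 (p99 latency 188≤230, avg latency 27≤71, memory 465≤475, throughput 3973≥2213).
Opt7: not dominated (best memory).
Opt8: not dominated (best p99 latency).
Opt9: dominated by Opt10 (p99 latency 99≤175, avg latency 44≤60, memory 73≤268, throughput 4235≥727).
Opt10: not dominated.
Opt11: dominated by Opt10 (p99 latency 99≤306, avg latency 44≤115, memory 73≤344, throughput 4235≥1952).
Pareto-optimal: Opt1, Opt4, Opt5, Opt7, Opt8, Opt10 → 6.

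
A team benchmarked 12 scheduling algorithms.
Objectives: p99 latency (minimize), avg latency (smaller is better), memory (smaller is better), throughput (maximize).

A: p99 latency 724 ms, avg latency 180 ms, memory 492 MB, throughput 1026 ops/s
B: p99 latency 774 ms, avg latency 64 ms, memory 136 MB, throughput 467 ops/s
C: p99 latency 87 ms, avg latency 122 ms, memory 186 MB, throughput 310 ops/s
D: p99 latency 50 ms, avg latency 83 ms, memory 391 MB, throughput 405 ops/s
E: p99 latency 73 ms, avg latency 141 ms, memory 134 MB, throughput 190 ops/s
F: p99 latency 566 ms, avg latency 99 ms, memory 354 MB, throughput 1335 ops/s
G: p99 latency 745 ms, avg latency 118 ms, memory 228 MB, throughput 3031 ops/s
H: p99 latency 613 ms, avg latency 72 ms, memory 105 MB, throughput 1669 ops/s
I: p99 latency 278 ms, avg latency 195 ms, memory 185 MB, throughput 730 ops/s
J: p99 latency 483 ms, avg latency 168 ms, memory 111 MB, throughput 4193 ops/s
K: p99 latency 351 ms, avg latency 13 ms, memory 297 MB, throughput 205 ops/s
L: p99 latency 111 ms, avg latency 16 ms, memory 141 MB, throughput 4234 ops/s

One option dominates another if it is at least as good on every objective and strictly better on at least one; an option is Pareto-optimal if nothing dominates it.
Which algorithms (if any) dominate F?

L: p99 latency 111≤566, avg latency 16≤99, memory 141≤354, throughput 4234≥1335 — dominates F.
Others (A, B, C, D, E, G, H, I, J, K) are each worse than F on at least one objective.

L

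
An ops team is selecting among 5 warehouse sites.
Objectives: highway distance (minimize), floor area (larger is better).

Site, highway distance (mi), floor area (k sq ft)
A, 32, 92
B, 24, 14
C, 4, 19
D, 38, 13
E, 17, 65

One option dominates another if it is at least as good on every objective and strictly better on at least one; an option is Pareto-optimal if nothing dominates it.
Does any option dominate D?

A vs D: highway distance 32≤38, floor area 92≥13 — A is at least as good on every objective and strictly better on at least one, so A dominates D.

Yes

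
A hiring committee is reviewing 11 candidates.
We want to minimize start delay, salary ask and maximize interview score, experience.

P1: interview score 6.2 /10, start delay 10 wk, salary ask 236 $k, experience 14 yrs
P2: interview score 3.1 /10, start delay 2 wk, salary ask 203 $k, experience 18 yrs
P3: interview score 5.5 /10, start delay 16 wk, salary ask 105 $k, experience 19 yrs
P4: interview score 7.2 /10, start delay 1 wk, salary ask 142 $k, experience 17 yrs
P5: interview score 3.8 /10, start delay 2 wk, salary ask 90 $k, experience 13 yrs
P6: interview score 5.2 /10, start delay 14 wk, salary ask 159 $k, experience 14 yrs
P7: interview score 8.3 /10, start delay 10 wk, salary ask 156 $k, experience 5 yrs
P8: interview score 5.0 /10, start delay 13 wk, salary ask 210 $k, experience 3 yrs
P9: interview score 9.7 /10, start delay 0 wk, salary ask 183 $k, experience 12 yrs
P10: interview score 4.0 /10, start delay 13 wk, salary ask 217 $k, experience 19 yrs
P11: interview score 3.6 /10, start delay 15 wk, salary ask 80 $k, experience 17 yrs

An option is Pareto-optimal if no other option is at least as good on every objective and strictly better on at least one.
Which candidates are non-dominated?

P2, P3, P4, P5, P7, P9, P10, P11

P1: dominated by P4 (interview score 7.2≥6.2, start delay 1≤10, salary ask 142≤236, experience 17≥14).
P2: not dominated.
P3: not dominated.
P4: not dominated.
P5: not dominated.
P6: dominated by P4 (interview score 7.2≥5.2, start delay 1≤14, salary ask 142≤159, experience 17≥14).
P7: not dominated.
P8: dominated by P4 (interview score 7.2≥5.0, start delay 1≤13, salary ask 142≤210, experience 17≥3).
P9: not dominated (best interview score).
P10: not dominated.
P11: not dominated (best salary ask).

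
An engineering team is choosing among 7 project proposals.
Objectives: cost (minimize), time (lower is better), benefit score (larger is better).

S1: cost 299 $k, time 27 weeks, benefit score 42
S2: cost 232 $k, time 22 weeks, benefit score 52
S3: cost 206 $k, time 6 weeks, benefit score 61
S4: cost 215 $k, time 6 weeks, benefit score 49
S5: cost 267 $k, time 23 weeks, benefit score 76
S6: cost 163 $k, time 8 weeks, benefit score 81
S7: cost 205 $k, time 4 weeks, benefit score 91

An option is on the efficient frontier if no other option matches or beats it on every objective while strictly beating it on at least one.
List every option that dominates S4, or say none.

S3: cost 206≤215, time 6≤6, benefit score 61≥49 — dominates S4.
S7: cost 205≤215, time 4≤6, benefit score 91≥49 — dominates S4.
Others (S1, S2, S5, S6) are each worse than S4 on at least one objective.

S3, S7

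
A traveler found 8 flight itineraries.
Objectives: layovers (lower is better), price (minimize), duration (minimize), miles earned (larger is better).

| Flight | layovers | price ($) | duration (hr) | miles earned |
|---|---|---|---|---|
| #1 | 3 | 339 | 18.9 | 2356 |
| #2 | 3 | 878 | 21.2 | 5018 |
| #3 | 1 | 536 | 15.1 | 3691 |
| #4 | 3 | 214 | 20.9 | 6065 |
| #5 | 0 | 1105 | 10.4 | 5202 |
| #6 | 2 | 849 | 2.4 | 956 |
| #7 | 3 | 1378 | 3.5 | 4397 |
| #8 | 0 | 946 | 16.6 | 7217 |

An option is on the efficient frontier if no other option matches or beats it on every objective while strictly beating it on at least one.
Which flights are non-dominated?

#1: not dominated.
#2: dominated by #4 (layovers 3≤3, price 214≤878, duration 20.9≤21.2, miles earned 6065≥5018).
#3: not dominated.
#4: not dominated (best price).
#5: not dominated.
#6: not dominated (best duration).
#7: not dominated.
#8: not dominated (best miles earned).

#1, #3, #4, #5, #6, #7, #8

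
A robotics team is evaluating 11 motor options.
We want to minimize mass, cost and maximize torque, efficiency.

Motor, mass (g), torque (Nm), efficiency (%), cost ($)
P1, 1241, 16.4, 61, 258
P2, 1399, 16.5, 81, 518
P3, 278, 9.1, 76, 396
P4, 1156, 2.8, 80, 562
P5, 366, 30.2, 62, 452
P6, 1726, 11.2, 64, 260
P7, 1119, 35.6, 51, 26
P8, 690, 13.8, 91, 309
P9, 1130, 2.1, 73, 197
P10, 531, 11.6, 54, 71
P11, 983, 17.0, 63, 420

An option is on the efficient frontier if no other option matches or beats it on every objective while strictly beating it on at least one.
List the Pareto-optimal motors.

P1, P2, P3, P5, P6, P7, P8, P9, P10, P11

P1: not dominated.
P2: not dominated.
P3: not dominated (best mass).
P4: dominated by P8 (mass 690≤1156, torque 13.8≥2.8, efficiency 91≥80, cost 309≤562).
P5: not dominated.
P6: not dominated.
P7: not dominated (best torque).
P8: not dominated (best efficiency).
P9: not dominated.
P10: not dominated.
P11: not dominated.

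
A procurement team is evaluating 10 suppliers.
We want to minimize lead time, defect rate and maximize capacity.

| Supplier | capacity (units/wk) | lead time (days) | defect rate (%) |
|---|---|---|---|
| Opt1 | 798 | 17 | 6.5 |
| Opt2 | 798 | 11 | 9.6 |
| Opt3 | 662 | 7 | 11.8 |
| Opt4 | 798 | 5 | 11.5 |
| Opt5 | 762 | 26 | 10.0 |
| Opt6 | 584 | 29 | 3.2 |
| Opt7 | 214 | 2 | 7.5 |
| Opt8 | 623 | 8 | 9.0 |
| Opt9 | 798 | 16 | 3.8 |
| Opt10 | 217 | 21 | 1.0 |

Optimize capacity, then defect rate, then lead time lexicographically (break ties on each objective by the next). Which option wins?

First maximize capacity: best is 798, kept {Opt1, Opt2, Opt4, Opt9}.
Then minimize defect rate: best is 3.8, kept {Opt9}.

Opt9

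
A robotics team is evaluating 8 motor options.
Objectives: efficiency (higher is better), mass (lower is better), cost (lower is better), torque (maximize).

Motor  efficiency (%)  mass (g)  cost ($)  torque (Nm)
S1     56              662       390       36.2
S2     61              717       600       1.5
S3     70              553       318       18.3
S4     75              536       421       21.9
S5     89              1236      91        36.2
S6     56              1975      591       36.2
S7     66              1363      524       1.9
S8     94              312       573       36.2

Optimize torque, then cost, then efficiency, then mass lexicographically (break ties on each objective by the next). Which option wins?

First maximize torque: best is 36.2, kept {S1, S5, S6, S8}.
Then minimize cost: best is 91, kept {S5}.

S5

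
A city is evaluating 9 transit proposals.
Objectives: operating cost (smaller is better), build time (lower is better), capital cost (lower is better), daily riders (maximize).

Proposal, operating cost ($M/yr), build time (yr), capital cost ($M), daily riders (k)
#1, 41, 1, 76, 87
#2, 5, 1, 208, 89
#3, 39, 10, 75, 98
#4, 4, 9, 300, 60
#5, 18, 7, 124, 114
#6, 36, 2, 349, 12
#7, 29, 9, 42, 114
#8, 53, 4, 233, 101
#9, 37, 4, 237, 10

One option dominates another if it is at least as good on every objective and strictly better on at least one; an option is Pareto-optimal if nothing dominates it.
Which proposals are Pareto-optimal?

#1, #2, #4, #5, #7, #8

#1: not dominated.
#2: not dominated.
#3: dominated by #7 (operating cost 29≤39, build time 9≤10, capital cost 42≤75, daily riders 114≥98).
#4: not dominated (best operating cost).
#5: not dominated.
#6: dominated by #2 (operating cost 5≤36, build time 1≤2, capital cost 208≤349, daily riders 89≥12).
#7: not dominated (best capital cost).
#8: not dominated.
#9: dominated by #2 (operating cost 5≤37, build time 1≤4, capital cost 208≤237, daily riders 89≥10).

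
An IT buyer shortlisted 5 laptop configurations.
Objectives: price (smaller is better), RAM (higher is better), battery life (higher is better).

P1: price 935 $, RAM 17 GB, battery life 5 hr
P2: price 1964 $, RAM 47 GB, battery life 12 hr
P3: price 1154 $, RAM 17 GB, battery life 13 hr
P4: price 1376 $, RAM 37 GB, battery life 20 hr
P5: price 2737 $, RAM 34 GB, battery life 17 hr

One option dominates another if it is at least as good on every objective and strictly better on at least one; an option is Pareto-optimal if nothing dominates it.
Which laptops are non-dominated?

P1: not dominated (best price).
P2: not dominated (best RAM).
P3: not dominated.
P4: not dominated (best battery life).
P5: dominated by P4 (price 1376≤2737, RAM 37≥34, battery life 20≥17).

P1, P2, P3, P4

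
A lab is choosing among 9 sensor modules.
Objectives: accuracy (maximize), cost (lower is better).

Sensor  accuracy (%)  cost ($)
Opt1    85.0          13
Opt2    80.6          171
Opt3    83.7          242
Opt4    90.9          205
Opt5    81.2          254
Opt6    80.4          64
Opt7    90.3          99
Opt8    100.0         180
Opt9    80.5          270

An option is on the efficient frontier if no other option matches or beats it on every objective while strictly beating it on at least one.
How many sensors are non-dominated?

Opt1: not dominated (best cost).
Opt2: dominated by Opt1 (accuracy 85.0≥80.6, cost 13≤171).
Opt3: dominated by Opt1 (accuracy 85.0≥83.7, cost 13≤242).
Opt4: dominated by Opt8 (accuracy 100.0≥90.9, cost 180≤205).
Opt5: dominated by Opt1 (accuracy 85.0≥81.2, cost 13≤254).
Opt6: dominated by Opt1 (accuracy 85.0≥80.4, cost 13≤64).
Opt7: not dominated.
Opt8: not dominated (best accuracy).
Opt9: dominated by Opt1 (accuracy 85.0≥80.5, cost 13≤270).
Pareto-optimal: Opt1, Opt7, Opt8 → 3.

3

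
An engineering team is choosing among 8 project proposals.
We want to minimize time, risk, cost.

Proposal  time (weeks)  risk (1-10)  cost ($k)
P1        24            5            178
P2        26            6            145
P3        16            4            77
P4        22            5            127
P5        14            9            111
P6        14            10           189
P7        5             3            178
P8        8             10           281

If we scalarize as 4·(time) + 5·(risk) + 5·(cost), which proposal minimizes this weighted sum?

P1: 4·24 + 5·5 + 5·178 = 1011
P2: 4·26 + 5·6 + 5·145 = 859
P3: 4·16 + 5·4 + 5·77 = 469
P4: 4·22 + 5·5 + 5·127 = 748
P5: 4·14 + 5·9 + 5·111 = 656
P6: 4·14 + 5·10 + 5·189 = 1051
P7: 4·5 + 5·3 + 5·178 = 925
P8: 4·8 + 5·10 + 5·281 = 1487
Lowest: P3 at 469.

P3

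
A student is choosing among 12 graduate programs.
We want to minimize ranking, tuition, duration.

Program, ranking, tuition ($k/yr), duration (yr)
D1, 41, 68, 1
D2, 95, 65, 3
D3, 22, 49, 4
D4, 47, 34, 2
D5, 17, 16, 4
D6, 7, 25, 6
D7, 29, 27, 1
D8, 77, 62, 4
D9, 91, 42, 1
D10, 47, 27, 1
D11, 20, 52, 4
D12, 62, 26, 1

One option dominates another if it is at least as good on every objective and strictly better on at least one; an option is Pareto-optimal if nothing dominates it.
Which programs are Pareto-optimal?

D5, D6, D7, D12

D1: dominated by D7 (ranking 29≤41, tuition 27≤68, duration 1≤1).
D2: dominated by D4 (ranking 47≤95, tuition 34≤65, duration 2≤3).
D3: dominated by D5 (ranking 17≤22, tuition 16≤49, duration 4≤4).
D4: dominated by D7 (ranking 29≤47, tuition 27≤34, duration 1≤2).
D5: not dominated (best tuition).
D6: not dominated (best ranking).
D7: not dominated.
D8: dominated by D3 (ranking 22≤77, tuition 49≤62, duration 4≤4).
D9: dominated by D7 (ranking 29≤91, tuition 27≤42, duration 1≤1).
D10: dominated by D7 (ranking 29≤47, tuition 27≤27, duration 1≤1).
D11: dominated by D5 (ranking 17≤20, tuition 16≤52, duration 4≤4).
D12: not dominated.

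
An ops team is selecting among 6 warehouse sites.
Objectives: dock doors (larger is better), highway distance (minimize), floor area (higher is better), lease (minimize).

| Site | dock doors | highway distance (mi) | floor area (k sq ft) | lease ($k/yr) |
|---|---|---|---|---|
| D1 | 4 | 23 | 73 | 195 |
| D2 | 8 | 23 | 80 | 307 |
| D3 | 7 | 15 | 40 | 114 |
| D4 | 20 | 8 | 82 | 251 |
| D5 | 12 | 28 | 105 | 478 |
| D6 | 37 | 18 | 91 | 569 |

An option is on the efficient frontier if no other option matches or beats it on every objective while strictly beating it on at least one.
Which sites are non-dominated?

D1, D3, D4, D5, D6

D1: not dominated.
D2: dominated by D4 (dock doors 20≥8, highway distance 8≤23, floor area 82≥80, lease 251≤307).
D3: not dominated (best lease).
D4: not dominated (best highway distance).
D5: not dominated (best floor area).
D6: not dominated (best dock doors).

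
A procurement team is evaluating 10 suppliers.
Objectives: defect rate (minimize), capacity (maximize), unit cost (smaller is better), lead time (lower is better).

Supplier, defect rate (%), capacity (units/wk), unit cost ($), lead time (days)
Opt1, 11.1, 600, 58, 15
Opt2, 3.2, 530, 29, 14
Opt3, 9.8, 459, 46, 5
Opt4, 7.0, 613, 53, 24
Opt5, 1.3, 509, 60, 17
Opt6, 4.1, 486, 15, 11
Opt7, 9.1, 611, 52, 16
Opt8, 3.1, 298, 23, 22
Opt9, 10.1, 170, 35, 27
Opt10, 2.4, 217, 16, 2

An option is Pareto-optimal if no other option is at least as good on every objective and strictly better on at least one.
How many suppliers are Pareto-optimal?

Opt1: not dominated.
Opt2: not dominated.
Opt3: not dominated.
Opt4: not dominated (best capacity).
Opt5: not dominated (best defect rate).
Opt6: not dominated (best unit cost).
Opt7: not dominated.
Opt8: not dominated.
Opt9: dominated by Opt2 (defect rate 3.2≤10.1, capacity 530≥170, unit cost 29≤35, lead time 14≤27).
Opt10: not dominated (best lead time).
Pareto-optimal: Opt1, Opt2, Opt3, Opt4, Opt5, Opt6, Opt7, Opt8, Opt10 → 9.

9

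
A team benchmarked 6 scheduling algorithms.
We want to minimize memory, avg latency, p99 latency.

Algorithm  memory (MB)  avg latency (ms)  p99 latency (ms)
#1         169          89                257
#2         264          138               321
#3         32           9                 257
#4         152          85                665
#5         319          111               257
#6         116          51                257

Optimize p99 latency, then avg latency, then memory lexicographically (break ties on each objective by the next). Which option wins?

First minimize p99 latency: best is 257, kept {#1, #3, #5, #6}.
Then minimize avg latency: best is 9, kept {#3}.

#3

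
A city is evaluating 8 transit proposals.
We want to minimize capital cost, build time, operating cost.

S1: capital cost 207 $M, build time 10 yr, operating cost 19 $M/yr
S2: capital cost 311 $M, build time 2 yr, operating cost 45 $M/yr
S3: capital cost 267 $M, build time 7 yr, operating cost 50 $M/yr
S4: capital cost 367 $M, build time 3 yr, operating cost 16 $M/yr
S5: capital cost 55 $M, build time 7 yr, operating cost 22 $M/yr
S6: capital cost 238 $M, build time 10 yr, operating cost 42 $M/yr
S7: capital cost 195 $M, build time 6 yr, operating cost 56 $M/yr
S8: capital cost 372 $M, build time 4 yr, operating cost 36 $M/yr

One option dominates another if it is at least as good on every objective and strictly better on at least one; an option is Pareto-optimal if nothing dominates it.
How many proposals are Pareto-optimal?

S1: not dominated.
S2: not dominated (best build time).
S3: dominated by S5 (capital cost 55≤267, build time 7≤7, operating cost 22≤50).
S4: not dominated (best operating cost).
S5: not dominated (best capital cost).
S6: dominated by S1 (capital cost 207≤238, build time 10≤10, operating cost 19≤42).
S7: not dominated.
S8: dominated by S4 (capital cost 367≤372, build time 3≤4, operating cost 16≤36).
Pareto-optimal: S1, S2, S4, S5, S7 → 5.

5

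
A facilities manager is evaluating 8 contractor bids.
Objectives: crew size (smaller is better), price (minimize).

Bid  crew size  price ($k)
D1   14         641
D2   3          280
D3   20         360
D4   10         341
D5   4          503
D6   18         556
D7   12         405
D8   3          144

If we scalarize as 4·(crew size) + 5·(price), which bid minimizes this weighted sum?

D1: 4·14 + 5·641 = 3261
D2: 4·3 + 5·280 = 1412
D3: 4·20 + 5·360 = 1880
D4: 4·10 + 5·341 = 1745
D5: 4·4 + 5·503 = 2531
D6: 4·18 + 5·556 = 2852
D7: 4·12 + 5·405 = 2073
D8: 4·3 + 5·144 = 732
Lowest: D8 at 732.

D8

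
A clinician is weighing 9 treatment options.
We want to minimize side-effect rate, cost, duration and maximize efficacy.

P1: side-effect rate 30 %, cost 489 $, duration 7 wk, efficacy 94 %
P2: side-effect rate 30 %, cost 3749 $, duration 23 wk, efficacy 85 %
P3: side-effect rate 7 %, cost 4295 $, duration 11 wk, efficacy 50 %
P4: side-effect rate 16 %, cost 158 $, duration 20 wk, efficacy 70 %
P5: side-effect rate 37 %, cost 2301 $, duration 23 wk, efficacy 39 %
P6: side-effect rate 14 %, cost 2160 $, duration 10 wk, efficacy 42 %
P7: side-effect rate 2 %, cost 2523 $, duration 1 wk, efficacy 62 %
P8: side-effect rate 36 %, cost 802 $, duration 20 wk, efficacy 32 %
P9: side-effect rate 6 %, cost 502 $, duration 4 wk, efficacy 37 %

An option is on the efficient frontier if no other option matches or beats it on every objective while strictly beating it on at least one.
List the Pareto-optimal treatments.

P1: not dominated (best efficacy).
P2: dominated by P1 (side-effect rate 30≤30, cost 489≤3749, duration 7≤23, efficacy 94≥85).
P3: dominated by P7 (side-effect rate 2≤7, cost 2523≤4295, duration 1≤11, efficacy 62≥50).
P4: not dominated (best cost).
P5: dominated by P1 (side-effect rate 30≤37, cost 489≤2301, duration 7≤23, efficacy 94≥39).
P6: not dominated.
P7: not dominated (best side-effect rate).
P8: dominated by P1 (side-effect rate 30≤36, cost 489≤802, duration 7≤20, efficacy 94≥32).
P9: not dominated.

P1, P4, P6, P7, P9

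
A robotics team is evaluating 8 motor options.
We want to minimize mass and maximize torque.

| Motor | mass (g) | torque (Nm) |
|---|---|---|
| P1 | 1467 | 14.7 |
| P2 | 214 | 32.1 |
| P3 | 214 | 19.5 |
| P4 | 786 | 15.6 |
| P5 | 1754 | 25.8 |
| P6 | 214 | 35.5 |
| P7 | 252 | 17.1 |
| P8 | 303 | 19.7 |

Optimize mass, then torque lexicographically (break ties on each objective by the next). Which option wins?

First minimize mass: best is 214, kept {P2, P3, P6}.
Then maximize torque: best is 35.5, kept {P6}.

P6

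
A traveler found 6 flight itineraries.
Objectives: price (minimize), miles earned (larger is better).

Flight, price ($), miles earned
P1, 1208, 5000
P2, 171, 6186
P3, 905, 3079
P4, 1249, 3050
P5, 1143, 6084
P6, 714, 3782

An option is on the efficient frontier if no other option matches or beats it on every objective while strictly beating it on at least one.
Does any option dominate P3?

P2 vs P3: price 171≤905, miles earned 6186≥3079 — P2 is at least as good on every objective and strictly better on at least one, so P2 dominates P3.

Yes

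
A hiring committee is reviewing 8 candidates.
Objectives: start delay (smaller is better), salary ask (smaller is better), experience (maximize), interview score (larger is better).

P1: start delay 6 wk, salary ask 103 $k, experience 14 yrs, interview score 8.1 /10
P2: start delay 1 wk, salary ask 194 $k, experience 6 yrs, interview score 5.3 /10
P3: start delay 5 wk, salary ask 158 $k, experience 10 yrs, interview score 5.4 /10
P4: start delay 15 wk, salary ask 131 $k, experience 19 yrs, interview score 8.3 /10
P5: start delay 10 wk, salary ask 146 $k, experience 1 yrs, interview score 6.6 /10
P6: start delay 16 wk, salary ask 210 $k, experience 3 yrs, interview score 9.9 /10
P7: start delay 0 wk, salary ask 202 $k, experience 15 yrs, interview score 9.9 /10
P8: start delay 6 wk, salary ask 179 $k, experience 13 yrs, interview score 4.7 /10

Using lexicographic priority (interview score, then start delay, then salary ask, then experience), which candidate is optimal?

P7

First maximize interview score: best is 9.9, kept {P6, P7}.
Then minimize start delay: best is 0, kept {P7}.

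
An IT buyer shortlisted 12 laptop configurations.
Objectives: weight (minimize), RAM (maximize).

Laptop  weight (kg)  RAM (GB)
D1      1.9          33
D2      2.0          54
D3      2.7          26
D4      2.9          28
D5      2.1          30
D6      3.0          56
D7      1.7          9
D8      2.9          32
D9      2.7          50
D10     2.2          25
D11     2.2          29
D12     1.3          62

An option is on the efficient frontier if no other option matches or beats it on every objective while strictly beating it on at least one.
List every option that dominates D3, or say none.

D1, D2, D5, D9, D11, D12

D1: weight 1.9≤2.7, RAM 33≥26 — dominates D3.
D2: weight 2.0≤2.7, RAM 54≥26 — dominates D3.
D5: weight 2.1≤2.7, RAM 30≥26 — dominates D3.
D9: weight 2.7≤2.7, RAM 50≥26 — dominates D3.
D11: weight 2.2≤2.7, RAM 29≥26 — dominates D3.
D12: weight 1.3≤2.7, RAM 62≥26 — dominates D3.
Others (D4, D6, D7, D8, D10) are each worse than D3 on at least one objective.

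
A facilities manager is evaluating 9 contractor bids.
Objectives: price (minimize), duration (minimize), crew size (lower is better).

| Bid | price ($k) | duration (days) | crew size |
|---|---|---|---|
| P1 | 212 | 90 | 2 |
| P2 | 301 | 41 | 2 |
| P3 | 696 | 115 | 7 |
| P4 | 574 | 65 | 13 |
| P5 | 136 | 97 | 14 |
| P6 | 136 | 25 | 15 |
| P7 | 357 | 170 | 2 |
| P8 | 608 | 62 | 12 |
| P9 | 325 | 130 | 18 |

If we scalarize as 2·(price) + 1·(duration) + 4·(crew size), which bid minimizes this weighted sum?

P6

P1: 2·212 + 1·90 + 4·2 = 522
P2: 2·301 + 1·41 + 4·2 = 651
P3: 2·696 + 1·115 + 4·7 = 1535
P4: 2·574 + 1·65 + 4·13 = 1265
P5: 2·136 + 1·97 + 4·14 = 425
P6: 2·136 + 1·25 + 4·15 = 357
P7: 2·357 + 1·170 + 4·2 = 892
P8: 2·608 + 1·62 + 4·12 = 1326
P9: 2·325 + 1·130 + 4·18 = 852
Lowest: P6 at 357.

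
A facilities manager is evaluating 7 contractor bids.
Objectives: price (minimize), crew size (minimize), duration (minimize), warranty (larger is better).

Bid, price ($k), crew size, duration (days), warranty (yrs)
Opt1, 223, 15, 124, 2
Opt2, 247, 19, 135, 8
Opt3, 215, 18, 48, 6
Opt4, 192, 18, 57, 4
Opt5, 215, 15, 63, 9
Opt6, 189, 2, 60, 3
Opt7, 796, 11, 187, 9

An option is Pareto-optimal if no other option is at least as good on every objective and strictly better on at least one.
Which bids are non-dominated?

Opt1: dominated by Opt5 (price 215≤223, crew size 15≤15, duration 63≤124, warranty 9≥2).
Opt2: dominated by Opt5 (price 215≤247, crew size 15≤19, duration 63≤135, warranty 9≥8).
Opt3: not dominated (best duration).
Opt4: not dominated.
Opt5: not dominated.
Opt6: not dominated (best price).
Opt7: not dominated.

Opt3, Opt4, Opt5, Opt6, Opt7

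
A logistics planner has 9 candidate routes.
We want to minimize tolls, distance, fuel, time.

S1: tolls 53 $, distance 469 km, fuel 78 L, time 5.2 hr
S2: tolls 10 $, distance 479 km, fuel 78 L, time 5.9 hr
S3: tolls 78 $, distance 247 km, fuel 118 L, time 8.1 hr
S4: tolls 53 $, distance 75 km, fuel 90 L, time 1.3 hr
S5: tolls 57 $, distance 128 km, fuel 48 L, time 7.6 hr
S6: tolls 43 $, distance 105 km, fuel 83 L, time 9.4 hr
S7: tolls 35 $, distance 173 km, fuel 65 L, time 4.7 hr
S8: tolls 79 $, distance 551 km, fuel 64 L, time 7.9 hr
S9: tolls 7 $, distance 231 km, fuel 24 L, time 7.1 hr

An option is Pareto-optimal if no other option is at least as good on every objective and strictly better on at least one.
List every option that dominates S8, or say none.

S5, S9

S5: tolls 57≤79, distance 128≤551, fuel 48≤64, time 7.6≤7.9 — dominates S8.
S9: tolls 7≤79, distance 231≤551, fuel 24≤64, time 7.1≤7.9 — dominates S8.
Others (S1, S2, S3, S4, S6, S7) are each worse than S8 on at least one objective.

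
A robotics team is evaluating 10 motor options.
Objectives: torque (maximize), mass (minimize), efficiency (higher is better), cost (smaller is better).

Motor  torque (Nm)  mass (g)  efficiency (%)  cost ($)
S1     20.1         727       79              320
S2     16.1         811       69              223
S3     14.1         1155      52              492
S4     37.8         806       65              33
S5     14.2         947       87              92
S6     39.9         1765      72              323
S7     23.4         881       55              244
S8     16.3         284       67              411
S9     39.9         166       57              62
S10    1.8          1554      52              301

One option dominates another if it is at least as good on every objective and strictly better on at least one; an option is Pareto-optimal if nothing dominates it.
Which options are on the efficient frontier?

S1: not dominated.
S2: not dominated.
S3: dominated by S1 (torque 20.1≥14.1, mass 727≤1155, efficiency 79≥52, cost 320≤492).
S4: not dominated (best cost).
S5: not dominated (best efficiency).
S6: not dominated.
S7: dominated by S4 (torque 37.8≥23.4, mass 806≤881, efficiency 65≥55, cost 33≤244).
S8: not dominated.
S9: not dominated (best mass).
S10: dominated by S2 (torque 16.1≥1.8, mass 811≤1554, efficiency 69≥52, cost 223≤301).

S1, S2, S4, S5, S6, S8, S9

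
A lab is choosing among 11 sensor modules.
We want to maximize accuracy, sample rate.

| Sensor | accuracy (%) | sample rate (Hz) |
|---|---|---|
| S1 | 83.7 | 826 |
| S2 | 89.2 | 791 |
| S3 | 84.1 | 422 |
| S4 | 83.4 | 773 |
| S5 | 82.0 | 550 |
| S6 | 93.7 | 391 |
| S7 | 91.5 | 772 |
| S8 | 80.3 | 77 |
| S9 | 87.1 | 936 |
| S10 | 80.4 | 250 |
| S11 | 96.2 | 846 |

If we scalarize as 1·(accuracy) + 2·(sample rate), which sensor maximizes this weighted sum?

S9

S1: 1·83.7 + 2·826 = 1735.7
S2: 1·89.2 + 2·791 = 1671.2
S3: 1·84.1 + 2·422 = 928.1
S4: 1·83.4 + 2·773 = 1629.4
S5: 1·82.0 + 2·550 = 1182.0
S6: 1·93.7 + 2·391 = 875.7
S7: 1·91.5 + 2·772 = 1635.5
S8: 1·80.3 + 2·77 = 234.3
S9: 1·87.1 + 2·936 = 1959.1
S10: 1·80.4 + 2·250 = 580.4
S11: 1·96.2 + 2·846 = 1788.2
Highest: S9 at 1959.1.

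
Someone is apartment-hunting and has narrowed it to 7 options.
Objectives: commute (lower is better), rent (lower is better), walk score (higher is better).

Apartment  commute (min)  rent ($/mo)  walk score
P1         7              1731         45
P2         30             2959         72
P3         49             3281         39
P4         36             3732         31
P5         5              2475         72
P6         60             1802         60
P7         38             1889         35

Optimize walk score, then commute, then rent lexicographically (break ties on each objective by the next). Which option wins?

First maximize walk score: best is 72, kept {P2, P5}.
Then minimize commute: best is 5, kept {P5}.

P5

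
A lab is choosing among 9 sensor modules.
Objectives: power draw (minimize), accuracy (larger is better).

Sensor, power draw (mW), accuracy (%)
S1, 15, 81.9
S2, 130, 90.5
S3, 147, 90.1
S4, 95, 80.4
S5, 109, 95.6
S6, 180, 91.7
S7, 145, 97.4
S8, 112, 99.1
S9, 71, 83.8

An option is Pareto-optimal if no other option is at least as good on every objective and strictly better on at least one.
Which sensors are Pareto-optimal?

S1, S5, S8, S9

S1: not dominated (best power draw).
S2: dominated by S5 (power draw 109≤130, accuracy 95.6≥90.5).
S3: dominated by S2 (power draw 130≤147, accuracy 90.5≥90.1).
S4: dominated by S1 (power draw 15≤95, accuracy 81.9≥80.4).
S5: not dominated.
S6: dominated by S5 (power draw 109≤180, accuracy 95.6≥91.7).
S7: dominated by S8 (power draw 112≤145, accuracy 99.1≥97.4).
S8: not dominated (best accuracy).
S9: not dominated.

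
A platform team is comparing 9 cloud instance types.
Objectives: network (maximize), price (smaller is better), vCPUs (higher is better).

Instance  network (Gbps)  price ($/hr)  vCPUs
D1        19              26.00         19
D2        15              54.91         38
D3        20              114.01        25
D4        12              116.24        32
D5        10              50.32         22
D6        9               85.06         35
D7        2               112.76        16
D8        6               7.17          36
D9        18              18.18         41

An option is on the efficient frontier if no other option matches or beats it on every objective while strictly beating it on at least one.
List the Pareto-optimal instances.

D1, D3, D8, D9

D1: not dominated.
D2: dominated by D9 (network 18≥15, price 18.18≤54.91, vCPUs 41≥38).
D3: not dominated (best network).
D4: dominated by D2 (network 15≥12, price 54.91≤116.24, vCPUs 38≥32).
D5: dominated by D9 (network 18≥10, price 18.18≤50.32, vCPUs 41≥22).
D6: dominated by D2 (network 15≥9, price 54.91≤85.06, vCPUs 38≥35).
D7: dominated by D1 (network 19≥2, price 26.00≤112.76, vCPUs 19≥16).
D8: not dominated (best price).
D9: not dominated (best vCPUs).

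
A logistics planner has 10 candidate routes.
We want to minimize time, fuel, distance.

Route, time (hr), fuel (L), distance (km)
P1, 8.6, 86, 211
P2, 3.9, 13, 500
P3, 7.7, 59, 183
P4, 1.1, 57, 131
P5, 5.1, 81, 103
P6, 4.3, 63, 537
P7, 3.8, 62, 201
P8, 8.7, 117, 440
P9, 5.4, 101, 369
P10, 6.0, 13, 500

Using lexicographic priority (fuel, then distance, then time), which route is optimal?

P2

First minimize fuel: best is 13, kept {P2, P10}.
Then minimize distance: best is 500, kept {P2, P10}.
Then minimize time: best is 3.9, kept {P2}.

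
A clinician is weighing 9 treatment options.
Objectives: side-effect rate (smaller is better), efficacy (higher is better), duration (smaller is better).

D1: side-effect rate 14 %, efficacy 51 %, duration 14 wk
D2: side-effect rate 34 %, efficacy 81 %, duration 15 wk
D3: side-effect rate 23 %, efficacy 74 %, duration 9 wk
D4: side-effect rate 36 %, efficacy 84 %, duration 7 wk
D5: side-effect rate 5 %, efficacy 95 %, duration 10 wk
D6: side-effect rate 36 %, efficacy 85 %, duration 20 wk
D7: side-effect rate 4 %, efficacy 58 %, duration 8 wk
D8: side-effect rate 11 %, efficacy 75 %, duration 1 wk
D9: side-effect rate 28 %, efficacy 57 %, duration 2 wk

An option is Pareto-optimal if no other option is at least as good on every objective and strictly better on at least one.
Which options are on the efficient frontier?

D1: dominated by D5 (side-effect rate 5≤14, efficacy 95≥51, duration 10≤14).
D2: dominated by D5 (side-effect rate 5≤34, efficacy 95≥81, duration 10≤15).
D3: dominated by D8 (side-effect rate 11≤23, efficacy 75≥74, duration 1≤9).
D4: not dominated.
D5: not dominated (best efficacy).
D6: dominated by D5 (side-effect rate 5≤36, efficacy 95≥85, duration 10≤20).
D7: not dominated (best side-effect rate).
D8: not dominated (best duration).
D9: dominated by D8 (side-effect rate 11≤28, efficacy 75≥57, duration 1≤2).

D4, D5, D7, D8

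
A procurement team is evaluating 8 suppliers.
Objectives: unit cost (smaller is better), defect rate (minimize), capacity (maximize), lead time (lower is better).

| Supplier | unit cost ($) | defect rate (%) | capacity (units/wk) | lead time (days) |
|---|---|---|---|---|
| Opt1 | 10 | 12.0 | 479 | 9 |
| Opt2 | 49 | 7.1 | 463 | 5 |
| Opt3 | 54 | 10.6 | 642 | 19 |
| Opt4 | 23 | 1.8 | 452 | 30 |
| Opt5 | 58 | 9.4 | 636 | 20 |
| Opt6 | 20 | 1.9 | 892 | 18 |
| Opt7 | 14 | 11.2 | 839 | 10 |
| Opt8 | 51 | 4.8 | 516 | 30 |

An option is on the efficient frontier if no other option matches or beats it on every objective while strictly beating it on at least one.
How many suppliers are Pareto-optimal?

5

Opt1: not dominated (best unit cost).
Opt2: not dominated (best lead time).
Opt3: dominated by Opt6 (unit cost 20≤54, defect rate 1.9≤10.6, capacity 892≥642, lead time 18≤19).
Opt4: not dominated (best defect rate).
Opt5: dominated by Opt6 (unit cost 20≤58, defect rate 1.9≤9.4, capacity 892≥636, lead time 18≤20).
Opt6: not dominated (best capacity).
Opt7: not dominated.
Opt8: dominated by Opt6 (unit cost 20≤51, defect rate 1.9≤4.8, capacity 892≥516, lead time 18≤30).
Pareto-optimal: Opt1, Opt2, Opt4, Opt6, Opt7 → 5.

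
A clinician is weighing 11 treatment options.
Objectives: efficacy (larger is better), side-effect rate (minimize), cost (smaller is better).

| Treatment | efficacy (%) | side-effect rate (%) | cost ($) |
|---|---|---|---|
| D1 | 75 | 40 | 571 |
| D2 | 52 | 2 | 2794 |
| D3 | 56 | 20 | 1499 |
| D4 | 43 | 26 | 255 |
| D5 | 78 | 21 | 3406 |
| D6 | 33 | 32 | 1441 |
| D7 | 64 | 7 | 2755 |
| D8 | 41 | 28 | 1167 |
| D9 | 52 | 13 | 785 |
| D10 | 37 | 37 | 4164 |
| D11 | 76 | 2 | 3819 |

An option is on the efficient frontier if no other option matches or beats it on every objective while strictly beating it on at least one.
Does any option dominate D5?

D1: worse on efficacy (75 vs 78).
D2: worse on efficacy (52 vs 78).
D3: worse on efficacy (56 vs 78).
D4: worse on efficacy (43 vs 78).
D6: worse on efficacy (33 vs 78).
D7: worse on efficacy (64 vs 78).
D8: worse on efficacy (41 vs 78).
D9: worse on efficacy (52 vs 78).
D10: worse on efficacy (37 vs 78).
D11: worse on efficacy (76 vs 78).
No option is at least as good as D5 on every objective and strictly better on one.

No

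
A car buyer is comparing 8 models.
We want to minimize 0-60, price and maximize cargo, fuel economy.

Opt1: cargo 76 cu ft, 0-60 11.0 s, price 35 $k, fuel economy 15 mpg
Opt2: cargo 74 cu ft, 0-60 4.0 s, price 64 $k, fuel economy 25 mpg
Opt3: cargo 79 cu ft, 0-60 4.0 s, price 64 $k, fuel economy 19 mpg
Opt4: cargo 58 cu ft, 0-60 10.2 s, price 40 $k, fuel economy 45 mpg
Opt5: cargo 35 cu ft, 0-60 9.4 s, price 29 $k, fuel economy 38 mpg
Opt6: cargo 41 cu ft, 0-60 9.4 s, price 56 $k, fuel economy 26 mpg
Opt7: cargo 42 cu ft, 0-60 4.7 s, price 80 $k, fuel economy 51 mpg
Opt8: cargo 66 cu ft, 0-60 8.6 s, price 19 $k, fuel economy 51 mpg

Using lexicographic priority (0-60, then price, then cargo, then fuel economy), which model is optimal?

Opt3

First minimize 0-60: best is 4.0, kept {Opt2, Opt3}.
Then minimize price: best is 64, kept {Opt2, Opt3}.
Then maximize cargo: best is 79, kept {Opt3}.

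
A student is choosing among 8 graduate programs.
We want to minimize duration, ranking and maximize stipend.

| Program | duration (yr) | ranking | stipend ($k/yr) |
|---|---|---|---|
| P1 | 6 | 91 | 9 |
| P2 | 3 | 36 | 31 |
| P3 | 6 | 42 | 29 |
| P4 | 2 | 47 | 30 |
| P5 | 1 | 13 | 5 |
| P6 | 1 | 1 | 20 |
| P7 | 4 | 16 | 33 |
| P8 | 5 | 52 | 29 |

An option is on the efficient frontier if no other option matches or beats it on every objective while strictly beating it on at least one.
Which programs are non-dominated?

P2, P4, P6, P7

P1: dominated by P2 (duration 3≤6, ranking 36≤91, stipend 31≥9).
P2: not dominated.
P3: dominated by P2 (duration 3≤6, ranking 36≤42, stipend 31≥29).
P4: not dominated.
P5: dominated by P6 (duration 1≤1, ranking 1≤13, stipend 20≥5).
P6: not dominated (best ranking).
P7: not dominated (best stipend).
P8: dominated by P2 (duration 3≤5, ranking 36≤52, stipend 31≥29).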